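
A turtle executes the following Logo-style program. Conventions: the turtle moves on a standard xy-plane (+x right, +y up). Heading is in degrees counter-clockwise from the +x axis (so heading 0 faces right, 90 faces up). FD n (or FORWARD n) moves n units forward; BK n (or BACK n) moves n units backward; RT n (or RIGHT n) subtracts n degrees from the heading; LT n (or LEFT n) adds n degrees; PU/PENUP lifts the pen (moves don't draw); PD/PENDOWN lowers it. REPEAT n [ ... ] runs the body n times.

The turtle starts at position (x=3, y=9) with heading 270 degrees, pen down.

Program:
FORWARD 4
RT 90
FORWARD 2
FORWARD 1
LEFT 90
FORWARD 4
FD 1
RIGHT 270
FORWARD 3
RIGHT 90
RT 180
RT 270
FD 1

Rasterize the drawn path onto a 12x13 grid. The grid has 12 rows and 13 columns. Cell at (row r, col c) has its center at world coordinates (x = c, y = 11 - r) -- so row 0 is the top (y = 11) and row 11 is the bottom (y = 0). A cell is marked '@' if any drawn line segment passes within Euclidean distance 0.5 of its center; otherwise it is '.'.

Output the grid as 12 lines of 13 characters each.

Segment 0: (3,9) -> (3,5)
Segment 1: (3,5) -> (1,5)
Segment 2: (1,5) -> (-0,5)
Segment 3: (-0,5) -> (-0,1)
Segment 4: (-0,1) -> (-0,0)
Segment 5: (-0,0) -> (3,0)
Segment 6: (3,0) -> (2,-0)

Answer: .............
.............
...@.........
...@.........
...@.........
...@.........
@@@@.........
@............
@............
@............
@............
@@@@.........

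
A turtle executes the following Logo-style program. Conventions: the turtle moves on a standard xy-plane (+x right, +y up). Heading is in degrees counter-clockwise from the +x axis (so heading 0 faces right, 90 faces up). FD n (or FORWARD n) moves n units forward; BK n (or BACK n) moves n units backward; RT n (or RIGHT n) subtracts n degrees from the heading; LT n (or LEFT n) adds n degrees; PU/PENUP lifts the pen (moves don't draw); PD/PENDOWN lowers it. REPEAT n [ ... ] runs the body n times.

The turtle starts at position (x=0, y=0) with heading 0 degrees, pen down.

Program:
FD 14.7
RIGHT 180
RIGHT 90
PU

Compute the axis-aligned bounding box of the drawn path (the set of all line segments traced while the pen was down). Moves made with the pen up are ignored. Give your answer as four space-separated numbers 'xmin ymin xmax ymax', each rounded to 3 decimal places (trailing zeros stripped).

Answer: 0 0 14.7 0

Derivation:
Executing turtle program step by step:
Start: pos=(0,0), heading=0, pen down
FD 14.7: (0,0) -> (14.7,0) [heading=0, draw]
RT 180: heading 0 -> 180
RT 90: heading 180 -> 90
PU: pen up
Final: pos=(14.7,0), heading=90, 1 segment(s) drawn

Segment endpoints: x in {0, 14.7}, y in {0}
xmin=0, ymin=0, xmax=14.7, ymax=0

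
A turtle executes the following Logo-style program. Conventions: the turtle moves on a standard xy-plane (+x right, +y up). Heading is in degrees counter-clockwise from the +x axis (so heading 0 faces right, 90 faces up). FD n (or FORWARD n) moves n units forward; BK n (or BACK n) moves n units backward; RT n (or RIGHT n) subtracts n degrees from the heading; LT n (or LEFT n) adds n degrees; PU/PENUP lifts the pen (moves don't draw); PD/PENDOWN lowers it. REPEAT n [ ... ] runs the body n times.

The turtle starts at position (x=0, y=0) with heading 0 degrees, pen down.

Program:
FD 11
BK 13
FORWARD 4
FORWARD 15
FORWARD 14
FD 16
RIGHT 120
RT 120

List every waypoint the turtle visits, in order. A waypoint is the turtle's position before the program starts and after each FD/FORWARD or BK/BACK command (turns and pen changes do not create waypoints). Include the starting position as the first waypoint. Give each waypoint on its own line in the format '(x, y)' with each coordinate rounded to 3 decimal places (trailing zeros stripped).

Answer: (0, 0)
(11, 0)
(-2, 0)
(2, 0)
(17, 0)
(31, 0)
(47, 0)

Derivation:
Executing turtle program step by step:
Start: pos=(0,0), heading=0, pen down
FD 11: (0,0) -> (11,0) [heading=0, draw]
BK 13: (11,0) -> (-2,0) [heading=0, draw]
FD 4: (-2,0) -> (2,0) [heading=0, draw]
FD 15: (2,0) -> (17,0) [heading=0, draw]
FD 14: (17,0) -> (31,0) [heading=0, draw]
FD 16: (31,0) -> (47,0) [heading=0, draw]
RT 120: heading 0 -> 240
RT 120: heading 240 -> 120
Final: pos=(47,0), heading=120, 6 segment(s) drawn
Waypoints (7 total):
(0, 0)
(11, 0)
(-2, 0)
(2, 0)
(17, 0)
(31, 0)
(47, 0)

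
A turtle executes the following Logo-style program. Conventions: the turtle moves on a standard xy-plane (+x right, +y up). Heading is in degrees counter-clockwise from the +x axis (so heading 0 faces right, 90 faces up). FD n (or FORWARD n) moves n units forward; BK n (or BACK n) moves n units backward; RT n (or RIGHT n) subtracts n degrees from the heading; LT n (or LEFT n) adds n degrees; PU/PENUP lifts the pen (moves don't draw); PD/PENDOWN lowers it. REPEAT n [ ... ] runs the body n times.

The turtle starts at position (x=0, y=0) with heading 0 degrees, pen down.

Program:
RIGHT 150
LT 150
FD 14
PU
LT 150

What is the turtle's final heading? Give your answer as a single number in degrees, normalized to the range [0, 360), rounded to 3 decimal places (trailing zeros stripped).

Answer: 150

Derivation:
Executing turtle program step by step:
Start: pos=(0,0), heading=0, pen down
RT 150: heading 0 -> 210
LT 150: heading 210 -> 0
FD 14: (0,0) -> (14,0) [heading=0, draw]
PU: pen up
LT 150: heading 0 -> 150
Final: pos=(14,0), heading=150, 1 segment(s) drawn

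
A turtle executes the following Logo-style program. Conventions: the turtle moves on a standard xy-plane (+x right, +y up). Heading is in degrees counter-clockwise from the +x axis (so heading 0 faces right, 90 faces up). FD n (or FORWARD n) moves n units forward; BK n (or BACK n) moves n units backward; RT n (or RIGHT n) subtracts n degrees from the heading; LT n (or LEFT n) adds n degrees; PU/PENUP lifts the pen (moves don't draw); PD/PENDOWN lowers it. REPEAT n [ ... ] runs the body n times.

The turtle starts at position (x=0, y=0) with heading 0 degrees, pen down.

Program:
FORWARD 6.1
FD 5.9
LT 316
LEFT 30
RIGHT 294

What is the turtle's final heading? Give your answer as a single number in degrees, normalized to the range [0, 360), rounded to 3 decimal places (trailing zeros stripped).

Answer: 52

Derivation:
Executing turtle program step by step:
Start: pos=(0,0), heading=0, pen down
FD 6.1: (0,0) -> (6.1,0) [heading=0, draw]
FD 5.9: (6.1,0) -> (12,0) [heading=0, draw]
LT 316: heading 0 -> 316
LT 30: heading 316 -> 346
RT 294: heading 346 -> 52
Final: pos=(12,0), heading=52, 2 segment(s) drawn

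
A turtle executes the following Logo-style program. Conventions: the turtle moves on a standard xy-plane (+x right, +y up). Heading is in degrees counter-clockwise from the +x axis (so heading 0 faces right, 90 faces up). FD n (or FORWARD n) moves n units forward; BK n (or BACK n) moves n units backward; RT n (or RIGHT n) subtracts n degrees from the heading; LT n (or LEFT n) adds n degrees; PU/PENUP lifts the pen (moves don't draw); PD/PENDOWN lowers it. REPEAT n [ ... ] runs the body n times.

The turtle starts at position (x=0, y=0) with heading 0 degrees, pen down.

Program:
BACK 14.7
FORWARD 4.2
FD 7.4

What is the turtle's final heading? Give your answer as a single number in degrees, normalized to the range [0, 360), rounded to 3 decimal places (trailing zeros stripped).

Executing turtle program step by step:
Start: pos=(0,0), heading=0, pen down
BK 14.7: (0,0) -> (-14.7,0) [heading=0, draw]
FD 4.2: (-14.7,0) -> (-10.5,0) [heading=0, draw]
FD 7.4: (-10.5,0) -> (-3.1,0) [heading=0, draw]
Final: pos=(-3.1,0), heading=0, 3 segment(s) drawn

Answer: 0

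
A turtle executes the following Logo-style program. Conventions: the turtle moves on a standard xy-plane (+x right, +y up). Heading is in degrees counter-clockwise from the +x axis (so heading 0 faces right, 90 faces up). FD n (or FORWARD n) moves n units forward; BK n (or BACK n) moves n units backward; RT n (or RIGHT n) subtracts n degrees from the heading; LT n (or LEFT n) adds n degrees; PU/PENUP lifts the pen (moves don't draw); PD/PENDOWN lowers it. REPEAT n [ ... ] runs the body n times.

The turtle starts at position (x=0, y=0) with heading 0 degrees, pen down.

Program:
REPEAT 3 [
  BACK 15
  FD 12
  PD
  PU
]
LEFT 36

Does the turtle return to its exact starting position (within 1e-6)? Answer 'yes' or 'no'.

Answer: no

Derivation:
Executing turtle program step by step:
Start: pos=(0,0), heading=0, pen down
REPEAT 3 [
  -- iteration 1/3 --
  BK 15: (0,0) -> (-15,0) [heading=0, draw]
  FD 12: (-15,0) -> (-3,0) [heading=0, draw]
  PD: pen down
  PU: pen up
  -- iteration 2/3 --
  BK 15: (-3,0) -> (-18,0) [heading=0, move]
  FD 12: (-18,0) -> (-6,0) [heading=0, move]
  PD: pen down
  PU: pen up
  -- iteration 3/3 --
  BK 15: (-6,0) -> (-21,0) [heading=0, move]
  FD 12: (-21,0) -> (-9,0) [heading=0, move]
  PD: pen down
  PU: pen up
]
LT 36: heading 0 -> 36
Final: pos=(-9,0), heading=36, 2 segment(s) drawn

Start position: (0, 0)
Final position: (-9, 0)
Distance = 9; >= 1e-6 -> NOT closed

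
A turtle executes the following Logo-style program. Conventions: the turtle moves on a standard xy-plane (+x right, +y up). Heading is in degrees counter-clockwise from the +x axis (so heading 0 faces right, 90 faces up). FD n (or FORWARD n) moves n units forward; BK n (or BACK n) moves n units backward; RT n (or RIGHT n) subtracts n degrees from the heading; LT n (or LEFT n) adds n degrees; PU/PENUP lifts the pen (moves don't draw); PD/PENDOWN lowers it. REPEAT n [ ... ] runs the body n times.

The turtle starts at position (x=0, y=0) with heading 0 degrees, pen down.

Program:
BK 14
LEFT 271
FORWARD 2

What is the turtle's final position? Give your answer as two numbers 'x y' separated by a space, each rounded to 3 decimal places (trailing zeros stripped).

Executing turtle program step by step:
Start: pos=(0,0), heading=0, pen down
BK 14: (0,0) -> (-14,0) [heading=0, draw]
LT 271: heading 0 -> 271
FD 2: (-14,0) -> (-13.965,-2) [heading=271, draw]
Final: pos=(-13.965,-2), heading=271, 2 segment(s) drawn

Answer: -13.965 -2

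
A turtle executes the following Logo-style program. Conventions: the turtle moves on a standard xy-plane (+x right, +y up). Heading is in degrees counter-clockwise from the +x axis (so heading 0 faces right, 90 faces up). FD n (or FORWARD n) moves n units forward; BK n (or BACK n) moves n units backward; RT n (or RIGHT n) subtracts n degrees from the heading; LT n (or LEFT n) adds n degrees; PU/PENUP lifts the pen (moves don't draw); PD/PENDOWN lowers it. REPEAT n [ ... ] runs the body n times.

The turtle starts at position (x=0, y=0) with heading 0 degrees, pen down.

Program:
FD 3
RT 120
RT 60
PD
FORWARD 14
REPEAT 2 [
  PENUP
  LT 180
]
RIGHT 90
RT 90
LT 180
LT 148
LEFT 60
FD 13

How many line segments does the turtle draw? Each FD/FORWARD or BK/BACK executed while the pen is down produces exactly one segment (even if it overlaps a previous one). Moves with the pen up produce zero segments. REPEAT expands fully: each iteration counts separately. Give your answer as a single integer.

Executing turtle program step by step:
Start: pos=(0,0), heading=0, pen down
FD 3: (0,0) -> (3,0) [heading=0, draw]
RT 120: heading 0 -> 240
RT 60: heading 240 -> 180
PD: pen down
FD 14: (3,0) -> (-11,0) [heading=180, draw]
REPEAT 2 [
  -- iteration 1/2 --
  PU: pen up
  LT 180: heading 180 -> 0
  -- iteration 2/2 --
  PU: pen up
  LT 180: heading 0 -> 180
]
RT 90: heading 180 -> 90
RT 90: heading 90 -> 0
LT 180: heading 0 -> 180
LT 148: heading 180 -> 328
LT 60: heading 328 -> 28
FD 13: (-11,0) -> (0.478,6.103) [heading=28, move]
Final: pos=(0.478,6.103), heading=28, 2 segment(s) drawn
Segments drawn: 2

Answer: 2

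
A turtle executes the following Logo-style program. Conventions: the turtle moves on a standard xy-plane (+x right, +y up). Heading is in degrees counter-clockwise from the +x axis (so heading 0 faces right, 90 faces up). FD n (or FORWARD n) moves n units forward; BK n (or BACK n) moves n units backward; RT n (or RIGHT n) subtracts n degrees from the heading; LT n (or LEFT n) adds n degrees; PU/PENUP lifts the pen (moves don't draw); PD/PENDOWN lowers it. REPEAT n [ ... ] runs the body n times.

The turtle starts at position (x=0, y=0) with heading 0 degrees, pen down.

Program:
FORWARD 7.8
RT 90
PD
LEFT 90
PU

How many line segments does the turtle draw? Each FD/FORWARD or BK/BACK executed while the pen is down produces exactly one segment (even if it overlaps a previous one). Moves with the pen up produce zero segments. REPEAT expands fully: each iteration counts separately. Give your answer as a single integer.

Executing turtle program step by step:
Start: pos=(0,0), heading=0, pen down
FD 7.8: (0,0) -> (7.8,0) [heading=0, draw]
RT 90: heading 0 -> 270
PD: pen down
LT 90: heading 270 -> 0
PU: pen up
Final: pos=(7.8,0), heading=0, 1 segment(s) drawn
Segments drawn: 1

Answer: 1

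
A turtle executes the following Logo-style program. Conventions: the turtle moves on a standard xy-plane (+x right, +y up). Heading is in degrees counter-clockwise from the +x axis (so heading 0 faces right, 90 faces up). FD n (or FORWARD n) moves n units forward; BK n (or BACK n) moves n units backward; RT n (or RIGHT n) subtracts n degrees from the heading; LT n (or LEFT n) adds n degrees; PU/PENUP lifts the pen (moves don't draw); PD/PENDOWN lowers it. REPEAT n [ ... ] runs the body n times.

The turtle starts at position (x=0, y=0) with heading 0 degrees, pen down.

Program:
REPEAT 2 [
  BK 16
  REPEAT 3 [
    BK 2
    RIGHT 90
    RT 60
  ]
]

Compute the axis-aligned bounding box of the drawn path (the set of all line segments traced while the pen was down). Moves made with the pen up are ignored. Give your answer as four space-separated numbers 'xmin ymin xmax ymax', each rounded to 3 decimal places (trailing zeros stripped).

Answer: -18 -0.732 0 17.268

Derivation:
Executing turtle program step by step:
Start: pos=(0,0), heading=0, pen down
REPEAT 2 [
  -- iteration 1/2 --
  BK 16: (0,0) -> (-16,0) [heading=0, draw]
  REPEAT 3 [
    -- iteration 1/3 --
    BK 2: (-16,0) -> (-18,0) [heading=0, draw]
    RT 90: heading 0 -> 270
    RT 60: heading 270 -> 210
    -- iteration 2/3 --
    BK 2: (-18,0) -> (-16.268,1) [heading=210, draw]
    RT 90: heading 210 -> 120
    RT 60: heading 120 -> 60
    -- iteration 3/3 --
    BK 2: (-16.268,1) -> (-17.268,-0.732) [heading=60, draw]
    RT 90: heading 60 -> 330
    RT 60: heading 330 -> 270
  ]
  -- iteration 2/2 --
  BK 16: (-17.268,-0.732) -> (-17.268,15.268) [heading=270, draw]
  REPEAT 3 [
    -- iteration 1/3 --
    BK 2: (-17.268,15.268) -> (-17.268,17.268) [heading=270, draw]
    RT 90: heading 270 -> 180
    RT 60: heading 180 -> 120
    -- iteration 2/3 --
    BK 2: (-17.268,17.268) -> (-16.268,15.536) [heading=120, draw]
    RT 90: heading 120 -> 30
    RT 60: heading 30 -> 330
    -- iteration 3/3 --
    BK 2: (-16.268,15.536) -> (-18,16.536) [heading=330, draw]
    RT 90: heading 330 -> 240
    RT 60: heading 240 -> 180
  ]
]
Final: pos=(-18,16.536), heading=180, 8 segment(s) drawn

Segment endpoints: x in {-18, -18, -17.268, -17.268, -16.268, -16.268, -16, 0}, y in {-0.732, 0, 1, 15.268, 15.536, 16.536, 17.268}
xmin=-18, ymin=-0.732, xmax=0, ymax=17.268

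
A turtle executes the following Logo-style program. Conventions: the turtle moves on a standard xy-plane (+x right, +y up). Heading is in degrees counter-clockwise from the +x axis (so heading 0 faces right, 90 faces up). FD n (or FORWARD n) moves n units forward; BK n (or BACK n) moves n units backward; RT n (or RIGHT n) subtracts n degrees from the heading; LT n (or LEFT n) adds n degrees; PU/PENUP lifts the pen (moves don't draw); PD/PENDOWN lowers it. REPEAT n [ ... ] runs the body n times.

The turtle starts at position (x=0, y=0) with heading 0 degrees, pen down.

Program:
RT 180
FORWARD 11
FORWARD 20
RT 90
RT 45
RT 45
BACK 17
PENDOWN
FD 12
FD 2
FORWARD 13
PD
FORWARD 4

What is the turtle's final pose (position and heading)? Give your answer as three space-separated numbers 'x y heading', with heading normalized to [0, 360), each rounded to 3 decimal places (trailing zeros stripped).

Answer: -17 0 0

Derivation:
Executing turtle program step by step:
Start: pos=(0,0), heading=0, pen down
RT 180: heading 0 -> 180
FD 11: (0,0) -> (-11,0) [heading=180, draw]
FD 20: (-11,0) -> (-31,0) [heading=180, draw]
RT 90: heading 180 -> 90
RT 45: heading 90 -> 45
RT 45: heading 45 -> 0
BK 17: (-31,0) -> (-48,0) [heading=0, draw]
PD: pen down
FD 12: (-48,0) -> (-36,0) [heading=0, draw]
FD 2: (-36,0) -> (-34,0) [heading=0, draw]
FD 13: (-34,0) -> (-21,0) [heading=0, draw]
PD: pen down
FD 4: (-21,0) -> (-17,0) [heading=0, draw]
Final: pos=(-17,0), heading=0, 7 segment(s) drawn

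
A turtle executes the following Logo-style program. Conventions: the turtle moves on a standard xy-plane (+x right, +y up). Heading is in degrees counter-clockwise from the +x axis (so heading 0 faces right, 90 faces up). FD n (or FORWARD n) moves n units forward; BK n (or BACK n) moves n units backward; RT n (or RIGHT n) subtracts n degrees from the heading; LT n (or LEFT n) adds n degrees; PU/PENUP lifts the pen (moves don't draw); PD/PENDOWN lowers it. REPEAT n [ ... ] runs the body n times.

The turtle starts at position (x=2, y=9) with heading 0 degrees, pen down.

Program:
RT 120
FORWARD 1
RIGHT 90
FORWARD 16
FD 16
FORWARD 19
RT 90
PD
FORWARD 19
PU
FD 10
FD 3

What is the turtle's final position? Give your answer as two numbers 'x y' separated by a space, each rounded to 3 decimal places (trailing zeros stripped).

Executing turtle program step by step:
Start: pos=(2,9), heading=0, pen down
RT 120: heading 0 -> 240
FD 1: (2,9) -> (1.5,8.134) [heading=240, draw]
RT 90: heading 240 -> 150
FD 16: (1.5,8.134) -> (-12.356,16.134) [heading=150, draw]
FD 16: (-12.356,16.134) -> (-26.213,24.134) [heading=150, draw]
FD 19: (-26.213,24.134) -> (-42.667,33.634) [heading=150, draw]
RT 90: heading 150 -> 60
PD: pen down
FD 19: (-42.667,33.634) -> (-33.167,50.088) [heading=60, draw]
PU: pen up
FD 10: (-33.167,50.088) -> (-28.167,58.749) [heading=60, move]
FD 3: (-28.167,58.749) -> (-26.667,61.347) [heading=60, move]
Final: pos=(-26.667,61.347), heading=60, 5 segment(s) drawn

Answer: -26.667 61.347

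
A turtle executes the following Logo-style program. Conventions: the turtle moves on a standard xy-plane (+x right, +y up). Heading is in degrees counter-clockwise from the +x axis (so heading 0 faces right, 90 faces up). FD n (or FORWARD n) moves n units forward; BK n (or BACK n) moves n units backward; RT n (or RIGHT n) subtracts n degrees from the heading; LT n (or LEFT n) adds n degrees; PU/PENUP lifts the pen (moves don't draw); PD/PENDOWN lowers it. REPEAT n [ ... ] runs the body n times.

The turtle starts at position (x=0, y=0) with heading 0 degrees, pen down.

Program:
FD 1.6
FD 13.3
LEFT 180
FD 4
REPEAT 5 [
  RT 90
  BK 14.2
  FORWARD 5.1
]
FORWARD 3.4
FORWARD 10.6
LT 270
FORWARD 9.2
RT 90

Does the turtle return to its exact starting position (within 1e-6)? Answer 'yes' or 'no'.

Executing turtle program step by step:
Start: pos=(0,0), heading=0, pen down
FD 1.6: (0,0) -> (1.6,0) [heading=0, draw]
FD 13.3: (1.6,0) -> (14.9,0) [heading=0, draw]
LT 180: heading 0 -> 180
FD 4: (14.9,0) -> (10.9,0) [heading=180, draw]
REPEAT 5 [
  -- iteration 1/5 --
  RT 90: heading 180 -> 90
  BK 14.2: (10.9,0) -> (10.9,-14.2) [heading=90, draw]
  FD 5.1: (10.9,-14.2) -> (10.9,-9.1) [heading=90, draw]
  -- iteration 2/5 --
  RT 90: heading 90 -> 0
  BK 14.2: (10.9,-9.1) -> (-3.3,-9.1) [heading=0, draw]
  FD 5.1: (-3.3,-9.1) -> (1.8,-9.1) [heading=0, draw]
  -- iteration 3/5 --
  RT 90: heading 0 -> 270
  BK 14.2: (1.8,-9.1) -> (1.8,5.1) [heading=270, draw]
  FD 5.1: (1.8,5.1) -> (1.8,0) [heading=270, draw]
  -- iteration 4/5 --
  RT 90: heading 270 -> 180
  BK 14.2: (1.8,0) -> (16,0) [heading=180, draw]
  FD 5.1: (16,0) -> (10.9,0) [heading=180, draw]
  -- iteration 5/5 --
  RT 90: heading 180 -> 90
  BK 14.2: (10.9,0) -> (10.9,-14.2) [heading=90, draw]
  FD 5.1: (10.9,-14.2) -> (10.9,-9.1) [heading=90, draw]
]
FD 3.4: (10.9,-9.1) -> (10.9,-5.7) [heading=90, draw]
FD 10.6: (10.9,-5.7) -> (10.9,4.9) [heading=90, draw]
LT 270: heading 90 -> 0
FD 9.2: (10.9,4.9) -> (20.1,4.9) [heading=0, draw]
RT 90: heading 0 -> 270
Final: pos=(20.1,4.9), heading=270, 16 segment(s) drawn

Start position: (0, 0)
Final position: (20.1, 4.9)
Distance = 20.689; >= 1e-6 -> NOT closed

Answer: no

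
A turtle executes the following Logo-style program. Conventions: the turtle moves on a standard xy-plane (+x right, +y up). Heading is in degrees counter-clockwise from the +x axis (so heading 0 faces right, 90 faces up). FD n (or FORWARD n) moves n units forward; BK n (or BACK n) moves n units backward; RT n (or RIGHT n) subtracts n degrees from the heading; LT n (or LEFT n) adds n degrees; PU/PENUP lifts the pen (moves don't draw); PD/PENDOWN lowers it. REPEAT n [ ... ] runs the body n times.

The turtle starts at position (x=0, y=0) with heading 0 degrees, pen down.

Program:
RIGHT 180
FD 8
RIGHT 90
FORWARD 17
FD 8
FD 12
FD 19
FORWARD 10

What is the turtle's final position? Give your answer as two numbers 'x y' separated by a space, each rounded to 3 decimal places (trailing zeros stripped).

Executing turtle program step by step:
Start: pos=(0,0), heading=0, pen down
RT 180: heading 0 -> 180
FD 8: (0,0) -> (-8,0) [heading=180, draw]
RT 90: heading 180 -> 90
FD 17: (-8,0) -> (-8,17) [heading=90, draw]
FD 8: (-8,17) -> (-8,25) [heading=90, draw]
FD 12: (-8,25) -> (-8,37) [heading=90, draw]
FD 19: (-8,37) -> (-8,56) [heading=90, draw]
FD 10: (-8,56) -> (-8,66) [heading=90, draw]
Final: pos=(-8,66), heading=90, 6 segment(s) drawn

Answer: -8 66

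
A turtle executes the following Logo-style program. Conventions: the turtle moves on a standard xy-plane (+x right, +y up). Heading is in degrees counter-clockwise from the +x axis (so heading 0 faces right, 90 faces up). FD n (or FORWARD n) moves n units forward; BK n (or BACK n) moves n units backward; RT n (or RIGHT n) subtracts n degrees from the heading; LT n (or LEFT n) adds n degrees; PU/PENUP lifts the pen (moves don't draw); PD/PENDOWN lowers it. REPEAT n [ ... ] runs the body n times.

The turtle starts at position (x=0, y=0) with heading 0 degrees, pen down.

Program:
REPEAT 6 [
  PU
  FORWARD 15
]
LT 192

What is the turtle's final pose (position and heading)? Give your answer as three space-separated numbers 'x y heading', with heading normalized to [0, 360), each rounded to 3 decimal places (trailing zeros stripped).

Executing turtle program step by step:
Start: pos=(0,0), heading=0, pen down
REPEAT 6 [
  -- iteration 1/6 --
  PU: pen up
  FD 15: (0,0) -> (15,0) [heading=0, move]
  -- iteration 2/6 --
  PU: pen up
  FD 15: (15,0) -> (30,0) [heading=0, move]
  -- iteration 3/6 --
  PU: pen up
  FD 15: (30,0) -> (45,0) [heading=0, move]
  -- iteration 4/6 --
  PU: pen up
  FD 15: (45,0) -> (60,0) [heading=0, move]
  -- iteration 5/6 --
  PU: pen up
  FD 15: (60,0) -> (75,0) [heading=0, move]
  -- iteration 6/6 --
  PU: pen up
  FD 15: (75,0) -> (90,0) [heading=0, move]
]
LT 192: heading 0 -> 192
Final: pos=(90,0), heading=192, 0 segment(s) drawn

Answer: 90 0 192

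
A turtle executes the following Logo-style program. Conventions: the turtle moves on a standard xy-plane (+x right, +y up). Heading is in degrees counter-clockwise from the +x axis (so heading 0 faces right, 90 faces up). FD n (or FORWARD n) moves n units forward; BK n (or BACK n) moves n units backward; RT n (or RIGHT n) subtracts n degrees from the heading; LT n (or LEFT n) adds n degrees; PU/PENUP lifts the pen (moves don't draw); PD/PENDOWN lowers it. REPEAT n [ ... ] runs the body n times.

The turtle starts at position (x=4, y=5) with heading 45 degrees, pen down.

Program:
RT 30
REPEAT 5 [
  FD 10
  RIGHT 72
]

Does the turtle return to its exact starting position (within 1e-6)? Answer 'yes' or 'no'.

Executing turtle program step by step:
Start: pos=(4,5), heading=45, pen down
RT 30: heading 45 -> 15
REPEAT 5 [
  -- iteration 1/5 --
  FD 10: (4,5) -> (13.659,7.588) [heading=15, draw]
  RT 72: heading 15 -> 303
  -- iteration 2/5 --
  FD 10: (13.659,7.588) -> (19.106,-0.799) [heading=303, draw]
  RT 72: heading 303 -> 231
  -- iteration 3/5 --
  FD 10: (19.106,-0.799) -> (12.812,-8.57) [heading=231, draw]
  RT 72: heading 231 -> 159
  -- iteration 4/5 --
  FD 10: (12.812,-8.57) -> (3.477,-4.986) [heading=159, draw]
  RT 72: heading 159 -> 87
  -- iteration 5/5 --
  FD 10: (3.477,-4.986) -> (4,5) [heading=87, draw]
  RT 72: heading 87 -> 15
]
Final: pos=(4,5), heading=15, 5 segment(s) drawn

Start position: (4, 5)
Final position: (4, 5)
Distance = 0; < 1e-6 -> CLOSED

Answer: yes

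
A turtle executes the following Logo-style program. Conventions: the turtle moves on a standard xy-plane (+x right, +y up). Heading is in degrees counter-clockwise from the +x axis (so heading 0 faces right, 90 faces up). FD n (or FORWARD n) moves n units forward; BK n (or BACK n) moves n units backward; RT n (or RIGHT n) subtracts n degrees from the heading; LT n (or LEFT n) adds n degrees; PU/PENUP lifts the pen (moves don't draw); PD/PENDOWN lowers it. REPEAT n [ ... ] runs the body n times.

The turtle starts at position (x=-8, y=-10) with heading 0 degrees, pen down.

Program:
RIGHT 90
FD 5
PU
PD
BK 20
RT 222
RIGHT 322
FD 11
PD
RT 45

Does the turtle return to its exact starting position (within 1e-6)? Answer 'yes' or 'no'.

Executing turtle program step by step:
Start: pos=(-8,-10), heading=0, pen down
RT 90: heading 0 -> 270
FD 5: (-8,-10) -> (-8,-15) [heading=270, draw]
PU: pen up
PD: pen down
BK 20: (-8,-15) -> (-8,5) [heading=270, draw]
RT 222: heading 270 -> 48
RT 322: heading 48 -> 86
FD 11: (-8,5) -> (-7.233,15.973) [heading=86, draw]
PD: pen down
RT 45: heading 86 -> 41
Final: pos=(-7.233,15.973), heading=41, 3 segment(s) drawn

Start position: (-8, -10)
Final position: (-7.233, 15.973)
Distance = 25.985; >= 1e-6 -> NOT closed

Answer: no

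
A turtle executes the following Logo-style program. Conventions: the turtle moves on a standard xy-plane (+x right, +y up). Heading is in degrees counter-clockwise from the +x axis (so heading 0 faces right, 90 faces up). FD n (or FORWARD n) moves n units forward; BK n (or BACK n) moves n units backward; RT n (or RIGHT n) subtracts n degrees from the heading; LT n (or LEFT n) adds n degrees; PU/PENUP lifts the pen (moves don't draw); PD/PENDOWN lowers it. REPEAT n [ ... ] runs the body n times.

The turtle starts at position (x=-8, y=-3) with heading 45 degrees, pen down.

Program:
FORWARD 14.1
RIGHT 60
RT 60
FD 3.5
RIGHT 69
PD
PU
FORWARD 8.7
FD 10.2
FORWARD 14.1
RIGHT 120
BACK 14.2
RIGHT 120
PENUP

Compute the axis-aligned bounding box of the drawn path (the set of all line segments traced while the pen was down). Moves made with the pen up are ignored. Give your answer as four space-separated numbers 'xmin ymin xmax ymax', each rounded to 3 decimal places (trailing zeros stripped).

Answer: -8 -3 2.876 6.97

Derivation:
Executing turtle program step by step:
Start: pos=(-8,-3), heading=45, pen down
FD 14.1: (-8,-3) -> (1.97,6.97) [heading=45, draw]
RT 60: heading 45 -> 345
RT 60: heading 345 -> 285
FD 3.5: (1.97,6.97) -> (2.876,3.589) [heading=285, draw]
RT 69: heading 285 -> 216
PD: pen down
PU: pen up
FD 8.7: (2.876,3.589) -> (-4.162,-1.524) [heading=216, move]
FD 10.2: (-4.162,-1.524) -> (-12.414,-7.52) [heading=216, move]
FD 14.1: (-12.414,-7.52) -> (-23.821,-15.807) [heading=216, move]
RT 120: heading 216 -> 96
BK 14.2: (-23.821,-15.807) -> (-22.337,-29.93) [heading=96, move]
RT 120: heading 96 -> 336
PU: pen up
Final: pos=(-22.337,-29.93), heading=336, 2 segment(s) drawn

Segment endpoints: x in {-8, 1.97, 2.876}, y in {-3, 3.589, 6.97}
xmin=-8, ymin=-3, xmax=2.876, ymax=6.97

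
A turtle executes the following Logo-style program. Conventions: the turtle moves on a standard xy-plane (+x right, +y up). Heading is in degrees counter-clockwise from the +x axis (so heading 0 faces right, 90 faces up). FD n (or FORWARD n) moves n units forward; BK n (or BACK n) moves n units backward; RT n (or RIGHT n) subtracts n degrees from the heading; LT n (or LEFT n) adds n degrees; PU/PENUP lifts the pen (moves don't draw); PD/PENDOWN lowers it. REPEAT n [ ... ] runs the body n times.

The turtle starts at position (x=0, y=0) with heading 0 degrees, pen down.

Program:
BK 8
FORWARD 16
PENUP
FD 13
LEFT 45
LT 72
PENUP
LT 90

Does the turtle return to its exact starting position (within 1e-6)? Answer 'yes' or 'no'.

Executing turtle program step by step:
Start: pos=(0,0), heading=0, pen down
BK 8: (0,0) -> (-8,0) [heading=0, draw]
FD 16: (-8,0) -> (8,0) [heading=0, draw]
PU: pen up
FD 13: (8,0) -> (21,0) [heading=0, move]
LT 45: heading 0 -> 45
LT 72: heading 45 -> 117
PU: pen up
LT 90: heading 117 -> 207
Final: pos=(21,0), heading=207, 2 segment(s) drawn

Start position: (0, 0)
Final position: (21, 0)
Distance = 21; >= 1e-6 -> NOT closed

Answer: no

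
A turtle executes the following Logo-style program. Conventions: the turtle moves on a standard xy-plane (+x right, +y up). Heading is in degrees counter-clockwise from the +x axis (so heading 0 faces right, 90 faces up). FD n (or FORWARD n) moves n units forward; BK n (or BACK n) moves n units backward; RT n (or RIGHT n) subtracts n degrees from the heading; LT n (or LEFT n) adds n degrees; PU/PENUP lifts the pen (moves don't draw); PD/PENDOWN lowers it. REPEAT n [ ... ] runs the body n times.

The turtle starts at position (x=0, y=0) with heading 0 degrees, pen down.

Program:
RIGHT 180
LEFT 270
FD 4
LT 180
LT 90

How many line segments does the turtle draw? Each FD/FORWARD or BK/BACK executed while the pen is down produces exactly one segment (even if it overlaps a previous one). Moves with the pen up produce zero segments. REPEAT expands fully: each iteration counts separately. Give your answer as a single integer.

Answer: 1

Derivation:
Executing turtle program step by step:
Start: pos=(0,0), heading=0, pen down
RT 180: heading 0 -> 180
LT 270: heading 180 -> 90
FD 4: (0,0) -> (0,4) [heading=90, draw]
LT 180: heading 90 -> 270
LT 90: heading 270 -> 0
Final: pos=(0,4), heading=0, 1 segment(s) drawn
Segments drawn: 1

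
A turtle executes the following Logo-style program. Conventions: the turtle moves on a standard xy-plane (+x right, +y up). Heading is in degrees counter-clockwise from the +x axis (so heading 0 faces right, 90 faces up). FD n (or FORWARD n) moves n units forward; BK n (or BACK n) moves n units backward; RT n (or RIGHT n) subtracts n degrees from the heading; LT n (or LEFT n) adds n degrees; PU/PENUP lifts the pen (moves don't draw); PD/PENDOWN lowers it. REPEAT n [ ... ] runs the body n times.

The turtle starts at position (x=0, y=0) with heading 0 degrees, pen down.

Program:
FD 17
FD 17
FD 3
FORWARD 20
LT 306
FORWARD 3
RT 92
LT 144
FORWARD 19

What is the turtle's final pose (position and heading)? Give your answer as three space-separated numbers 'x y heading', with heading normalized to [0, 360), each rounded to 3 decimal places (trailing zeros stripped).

Answer: 77.752 -3.09 358

Derivation:
Executing turtle program step by step:
Start: pos=(0,0), heading=0, pen down
FD 17: (0,0) -> (17,0) [heading=0, draw]
FD 17: (17,0) -> (34,0) [heading=0, draw]
FD 3: (34,0) -> (37,0) [heading=0, draw]
FD 20: (37,0) -> (57,0) [heading=0, draw]
LT 306: heading 0 -> 306
FD 3: (57,0) -> (58.763,-2.427) [heading=306, draw]
RT 92: heading 306 -> 214
LT 144: heading 214 -> 358
FD 19: (58.763,-2.427) -> (77.752,-3.09) [heading=358, draw]
Final: pos=(77.752,-3.09), heading=358, 6 segment(s) drawn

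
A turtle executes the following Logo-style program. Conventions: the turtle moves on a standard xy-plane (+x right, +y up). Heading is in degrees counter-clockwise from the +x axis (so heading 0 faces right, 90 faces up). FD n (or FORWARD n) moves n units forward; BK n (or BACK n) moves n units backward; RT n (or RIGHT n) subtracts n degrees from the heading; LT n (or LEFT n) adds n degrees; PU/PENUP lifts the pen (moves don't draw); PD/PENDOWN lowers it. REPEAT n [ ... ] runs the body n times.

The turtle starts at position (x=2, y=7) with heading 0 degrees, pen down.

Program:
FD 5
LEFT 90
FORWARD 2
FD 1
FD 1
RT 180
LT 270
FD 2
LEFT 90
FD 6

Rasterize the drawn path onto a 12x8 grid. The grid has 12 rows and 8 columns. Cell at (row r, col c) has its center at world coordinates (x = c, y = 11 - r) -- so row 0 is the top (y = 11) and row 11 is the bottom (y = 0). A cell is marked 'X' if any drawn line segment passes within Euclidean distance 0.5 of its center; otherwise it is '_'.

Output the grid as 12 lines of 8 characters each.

Answer: _____XXX
_____X_X
_____X_X
_____X_X
__XXXXXX
_____X__
_____X__
________
________
________
________
________

Derivation:
Segment 0: (2,7) -> (7,7)
Segment 1: (7,7) -> (7,9)
Segment 2: (7,9) -> (7,10)
Segment 3: (7,10) -> (7,11)
Segment 4: (7,11) -> (5,11)
Segment 5: (5,11) -> (5,5)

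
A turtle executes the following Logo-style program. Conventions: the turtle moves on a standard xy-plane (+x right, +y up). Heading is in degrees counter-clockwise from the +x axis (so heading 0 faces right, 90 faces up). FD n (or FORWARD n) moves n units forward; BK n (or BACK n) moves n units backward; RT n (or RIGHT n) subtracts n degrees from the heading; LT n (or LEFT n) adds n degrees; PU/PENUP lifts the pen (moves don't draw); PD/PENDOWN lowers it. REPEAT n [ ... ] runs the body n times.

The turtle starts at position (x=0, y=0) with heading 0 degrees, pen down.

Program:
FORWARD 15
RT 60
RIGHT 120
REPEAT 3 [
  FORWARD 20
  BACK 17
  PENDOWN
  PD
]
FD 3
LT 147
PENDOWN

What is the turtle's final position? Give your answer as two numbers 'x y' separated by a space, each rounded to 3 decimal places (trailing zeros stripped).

Executing turtle program step by step:
Start: pos=(0,0), heading=0, pen down
FD 15: (0,0) -> (15,0) [heading=0, draw]
RT 60: heading 0 -> 300
RT 120: heading 300 -> 180
REPEAT 3 [
  -- iteration 1/3 --
  FD 20: (15,0) -> (-5,0) [heading=180, draw]
  BK 17: (-5,0) -> (12,0) [heading=180, draw]
  PD: pen down
  PD: pen down
  -- iteration 2/3 --
  FD 20: (12,0) -> (-8,0) [heading=180, draw]
  BK 17: (-8,0) -> (9,0) [heading=180, draw]
  PD: pen down
  PD: pen down
  -- iteration 3/3 --
  FD 20: (9,0) -> (-11,0) [heading=180, draw]
  BK 17: (-11,0) -> (6,0) [heading=180, draw]
  PD: pen down
  PD: pen down
]
FD 3: (6,0) -> (3,0) [heading=180, draw]
LT 147: heading 180 -> 327
PD: pen down
Final: pos=(3,0), heading=327, 8 segment(s) drawn

Answer: 3 0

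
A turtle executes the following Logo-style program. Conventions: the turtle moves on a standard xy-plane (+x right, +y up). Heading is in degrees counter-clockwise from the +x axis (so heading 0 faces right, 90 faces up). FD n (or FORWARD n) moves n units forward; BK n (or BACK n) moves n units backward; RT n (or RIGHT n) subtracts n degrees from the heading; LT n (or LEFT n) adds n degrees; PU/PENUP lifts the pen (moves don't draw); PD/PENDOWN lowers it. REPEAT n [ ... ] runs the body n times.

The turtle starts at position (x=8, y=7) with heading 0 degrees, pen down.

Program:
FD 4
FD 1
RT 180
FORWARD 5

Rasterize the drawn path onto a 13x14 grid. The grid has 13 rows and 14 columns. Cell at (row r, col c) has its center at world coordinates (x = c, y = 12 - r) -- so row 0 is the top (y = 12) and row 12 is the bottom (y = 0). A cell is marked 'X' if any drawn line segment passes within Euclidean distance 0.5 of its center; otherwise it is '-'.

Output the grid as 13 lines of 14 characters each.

Segment 0: (8,7) -> (12,7)
Segment 1: (12,7) -> (13,7)
Segment 2: (13,7) -> (8,7)

Answer: --------------
--------------
--------------
--------------
--------------
--------XXXXXX
--------------
--------------
--------------
--------------
--------------
--------------
--------------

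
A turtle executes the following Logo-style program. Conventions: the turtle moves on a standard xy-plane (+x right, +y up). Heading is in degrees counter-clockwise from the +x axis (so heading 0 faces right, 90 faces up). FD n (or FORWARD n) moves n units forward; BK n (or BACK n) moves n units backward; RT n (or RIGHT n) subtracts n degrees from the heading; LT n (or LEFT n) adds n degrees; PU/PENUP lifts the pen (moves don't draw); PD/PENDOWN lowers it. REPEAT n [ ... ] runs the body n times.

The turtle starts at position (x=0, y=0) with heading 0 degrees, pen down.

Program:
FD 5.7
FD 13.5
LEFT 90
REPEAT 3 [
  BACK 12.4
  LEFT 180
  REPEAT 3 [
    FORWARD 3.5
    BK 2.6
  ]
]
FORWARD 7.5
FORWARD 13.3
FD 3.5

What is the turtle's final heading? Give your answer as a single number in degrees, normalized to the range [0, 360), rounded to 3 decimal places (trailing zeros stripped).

Executing turtle program step by step:
Start: pos=(0,0), heading=0, pen down
FD 5.7: (0,0) -> (5.7,0) [heading=0, draw]
FD 13.5: (5.7,0) -> (19.2,0) [heading=0, draw]
LT 90: heading 0 -> 90
REPEAT 3 [
  -- iteration 1/3 --
  BK 12.4: (19.2,0) -> (19.2,-12.4) [heading=90, draw]
  LT 180: heading 90 -> 270
  REPEAT 3 [
    -- iteration 1/3 --
    FD 3.5: (19.2,-12.4) -> (19.2,-15.9) [heading=270, draw]
    BK 2.6: (19.2,-15.9) -> (19.2,-13.3) [heading=270, draw]
    -- iteration 2/3 --
    FD 3.5: (19.2,-13.3) -> (19.2,-16.8) [heading=270, draw]
    BK 2.6: (19.2,-16.8) -> (19.2,-14.2) [heading=270, draw]
    -- iteration 3/3 --
    FD 3.5: (19.2,-14.2) -> (19.2,-17.7) [heading=270, draw]
    BK 2.6: (19.2,-17.7) -> (19.2,-15.1) [heading=270, draw]
  ]
  -- iteration 2/3 --
  BK 12.4: (19.2,-15.1) -> (19.2,-2.7) [heading=270, draw]
  LT 180: heading 270 -> 90
  REPEAT 3 [
    -- iteration 1/3 --
    FD 3.5: (19.2,-2.7) -> (19.2,0.8) [heading=90, draw]
    BK 2.6: (19.2,0.8) -> (19.2,-1.8) [heading=90, draw]
    -- iteration 2/3 --
    FD 3.5: (19.2,-1.8) -> (19.2,1.7) [heading=90, draw]
    BK 2.6: (19.2,1.7) -> (19.2,-0.9) [heading=90, draw]
    -- iteration 3/3 --
    FD 3.5: (19.2,-0.9) -> (19.2,2.6) [heading=90, draw]
    BK 2.6: (19.2,2.6) -> (19.2,0) [heading=90, draw]
  ]
  -- iteration 3/3 --
  BK 12.4: (19.2,0) -> (19.2,-12.4) [heading=90, draw]
  LT 180: heading 90 -> 270
  REPEAT 3 [
    -- iteration 1/3 --
    FD 3.5: (19.2,-12.4) -> (19.2,-15.9) [heading=270, draw]
    BK 2.6: (19.2,-15.9) -> (19.2,-13.3) [heading=270, draw]
    -- iteration 2/3 --
    FD 3.5: (19.2,-13.3) -> (19.2,-16.8) [heading=270, draw]
    BK 2.6: (19.2,-16.8) -> (19.2,-14.2) [heading=270, draw]
    -- iteration 3/3 --
    FD 3.5: (19.2,-14.2) -> (19.2,-17.7) [heading=270, draw]
    BK 2.6: (19.2,-17.7) -> (19.2,-15.1) [heading=270, draw]
  ]
]
FD 7.5: (19.2,-15.1) -> (19.2,-22.6) [heading=270, draw]
FD 13.3: (19.2,-22.6) -> (19.2,-35.9) [heading=270, draw]
FD 3.5: (19.2,-35.9) -> (19.2,-39.4) [heading=270, draw]
Final: pos=(19.2,-39.4), heading=270, 26 segment(s) drawn

Answer: 270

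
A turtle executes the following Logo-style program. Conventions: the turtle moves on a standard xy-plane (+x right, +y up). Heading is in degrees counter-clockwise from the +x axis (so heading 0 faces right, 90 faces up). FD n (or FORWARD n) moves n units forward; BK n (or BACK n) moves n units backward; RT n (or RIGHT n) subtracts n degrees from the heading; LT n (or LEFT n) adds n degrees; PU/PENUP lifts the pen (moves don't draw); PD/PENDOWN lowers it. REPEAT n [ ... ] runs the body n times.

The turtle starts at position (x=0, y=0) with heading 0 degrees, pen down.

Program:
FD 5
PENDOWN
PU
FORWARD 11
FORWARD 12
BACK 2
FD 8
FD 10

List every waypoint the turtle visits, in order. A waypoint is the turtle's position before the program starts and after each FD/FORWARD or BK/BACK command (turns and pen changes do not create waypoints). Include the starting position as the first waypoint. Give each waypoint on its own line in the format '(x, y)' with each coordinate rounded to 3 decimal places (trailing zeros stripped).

Executing turtle program step by step:
Start: pos=(0,0), heading=0, pen down
FD 5: (0,0) -> (5,0) [heading=0, draw]
PD: pen down
PU: pen up
FD 11: (5,0) -> (16,0) [heading=0, move]
FD 12: (16,0) -> (28,0) [heading=0, move]
BK 2: (28,0) -> (26,0) [heading=0, move]
FD 8: (26,0) -> (34,0) [heading=0, move]
FD 10: (34,0) -> (44,0) [heading=0, move]
Final: pos=(44,0), heading=0, 1 segment(s) drawn
Waypoints (7 total):
(0, 0)
(5, 0)
(16, 0)
(28, 0)
(26, 0)
(34, 0)
(44, 0)

Answer: (0, 0)
(5, 0)
(16, 0)
(28, 0)
(26, 0)
(34, 0)
(44, 0)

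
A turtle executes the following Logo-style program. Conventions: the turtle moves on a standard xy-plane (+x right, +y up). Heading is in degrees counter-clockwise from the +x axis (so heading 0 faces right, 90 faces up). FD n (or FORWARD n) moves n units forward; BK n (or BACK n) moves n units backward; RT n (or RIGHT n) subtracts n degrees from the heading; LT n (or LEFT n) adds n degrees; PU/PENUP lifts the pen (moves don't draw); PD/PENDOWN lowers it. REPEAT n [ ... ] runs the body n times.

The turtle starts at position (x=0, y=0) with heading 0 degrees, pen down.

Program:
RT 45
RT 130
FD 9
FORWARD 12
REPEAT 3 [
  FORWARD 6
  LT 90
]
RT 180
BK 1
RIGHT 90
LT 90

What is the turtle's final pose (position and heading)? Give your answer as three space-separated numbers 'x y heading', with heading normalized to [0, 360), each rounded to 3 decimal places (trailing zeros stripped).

Executing turtle program step by step:
Start: pos=(0,0), heading=0, pen down
RT 45: heading 0 -> 315
RT 130: heading 315 -> 185
FD 9: (0,0) -> (-8.966,-0.784) [heading=185, draw]
FD 12: (-8.966,-0.784) -> (-20.92,-1.83) [heading=185, draw]
REPEAT 3 [
  -- iteration 1/3 --
  FD 6: (-20.92,-1.83) -> (-26.897,-2.353) [heading=185, draw]
  LT 90: heading 185 -> 275
  -- iteration 2/3 --
  FD 6: (-26.897,-2.353) -> (-26.374,-8.33) [heading=275, draw]
  LT 90: heading 275 -> 5
  -- iteration 3/3 --
  FD 6: (-26.374,-8.33) -> (-20.397,-7.807) [heading=5, draw]
  LT 90: heading 5 -> 95
]
RT 180: heading 95 -> 275
BK 1: (-20.397,-7.807) -> (-20.484,-6.811) [heading=275, draw]
RT 90: heading 275 -> 185
LT 90: heading 185 -> 275
Final: pos=(-20.484,-6.811), heading=275, 6 segment(s) drawn

Answer: -20.484 -6.811 275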